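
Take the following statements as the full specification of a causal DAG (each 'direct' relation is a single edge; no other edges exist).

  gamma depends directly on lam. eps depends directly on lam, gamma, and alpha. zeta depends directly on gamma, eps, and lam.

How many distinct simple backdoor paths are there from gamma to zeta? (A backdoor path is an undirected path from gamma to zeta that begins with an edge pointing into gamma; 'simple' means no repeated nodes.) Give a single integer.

A backdoor path from gamma to zeta is any simple undirected path whose first edge points into gamma (i.e. leaves gamma via a parent).
Parents of gamma: {lam}.
Enumerating:
  P1: gamma <- lam -> eps -> zeta
  P2: gamma <- lam -> zeta
That exhausts the simple backdoor paths. Count: 2.

2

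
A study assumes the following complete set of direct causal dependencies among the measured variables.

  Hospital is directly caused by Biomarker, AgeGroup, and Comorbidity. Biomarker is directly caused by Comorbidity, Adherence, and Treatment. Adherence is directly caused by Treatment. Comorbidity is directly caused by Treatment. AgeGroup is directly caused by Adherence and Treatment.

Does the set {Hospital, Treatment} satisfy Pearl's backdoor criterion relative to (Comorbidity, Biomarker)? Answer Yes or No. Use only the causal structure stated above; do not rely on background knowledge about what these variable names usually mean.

Backdoor paths from Comorbidity to Biomarker (paths whose first edge points into Comorbidity):
  P1: Comorbidity <- Treatment -> Adherence -> AgeGroup -> Hospital <- Biomarker
  P2: Comorbidity <- Treatment -> Adherence -> Biomarker
  P3: Comorbidity <- Treatment -> AgeGroup <- Adherence -> Biomarker
  P4: Comorbidity <- Treatment -> AgeGroup -> Hospital <- Biomarker
  P5: Comorbidity <- Treatment -> Biomarker
Condition 1 (no descendant of Comorbidity in the set): FAILS — Hospital is a descendant of Comorbidity.
Condition 2 (every backdoor path blocked by {Hospital, Treatment}):
  P1: blocked at fork node Treatment ∈ conditioning set.
  P2: blocked at fork node Treatment ∈ conditioning set.
  P3: blocked at fork node Treatment ∈ conditioning set.
  P4: blocked at fork node Treatment ∈ conditioning set.
  P5: blocked at fork node Treatment ∈ conditioning set.
{Hospital, Treatment} does not satisfy the backdoor criterion.

No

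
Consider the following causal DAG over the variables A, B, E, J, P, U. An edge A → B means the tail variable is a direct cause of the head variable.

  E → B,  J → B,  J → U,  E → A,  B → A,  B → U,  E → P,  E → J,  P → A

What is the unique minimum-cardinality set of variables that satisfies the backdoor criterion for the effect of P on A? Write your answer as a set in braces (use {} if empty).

Variables eligible for adjustment (non-descendants of P, excluding P and A): {B, E, J, U}.
Backdoor paths from P to A:
  P1: P <- E -> J -> B -> A
  P2: P <- E -> J -> U <- B -> A
  P3: P <- E -> B -> A
  P4: P <- E -> A
The empty set is not sufficient: P1 (P <- E -> J -> B -> A) has no collider blocking it and no conditioned non-collider, so it is open.
Try {E}:
  P1: blocked at fork node E ∈ conditioning set.
  P2: blocked at fork node E ∈ conditioning set.
  P3: blocked at fork node E ∈ conditioning set.
  P4: blocked at fork node E ∈ conditioning set.
{E} contains no descendant of P and blocks every backdoor path.
No other singleton works — e.g. {J} leaves P3 open — so {E} is the unique smallest valid adjustment set.

{E}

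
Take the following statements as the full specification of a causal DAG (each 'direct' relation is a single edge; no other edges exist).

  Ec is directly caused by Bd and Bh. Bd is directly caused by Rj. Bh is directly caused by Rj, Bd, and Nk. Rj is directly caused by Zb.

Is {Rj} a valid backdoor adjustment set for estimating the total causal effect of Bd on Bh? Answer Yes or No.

Backdoor paths from Bd to Bh (paths whose first edge points into Bd):
  P1: Bd <- Rj -> Bh
Condition 1 (no descendant of Bd in the set): holds — descendants of Bd are {Bh, Ec}; none are in {Rj}.
Condition 2 (every backdoor path blocked by {Rj}):
  P1: blocked at fork node Rj ∈ conditioning set.
{Rj} satisfies the backdoor criterion.

Yes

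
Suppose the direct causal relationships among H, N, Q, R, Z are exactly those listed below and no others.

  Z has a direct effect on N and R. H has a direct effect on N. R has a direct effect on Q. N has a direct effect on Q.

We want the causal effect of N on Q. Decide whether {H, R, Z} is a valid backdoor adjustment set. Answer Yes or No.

Yes

Backdoor paths from N to Q (paths whose first edge points into N):
  P1: N <- Z -> R -> Q
Condition 1 (no descendant of N in the set): holds — descendants of N are {Q}; none are in {H, R, Z}.
Condition 2 (every backdoor path blocked by {H, R, Z}):
  P1: blocked at fork node Z ∈ conditioning set.
{H, R, Z} satisfies the backdoor criterion.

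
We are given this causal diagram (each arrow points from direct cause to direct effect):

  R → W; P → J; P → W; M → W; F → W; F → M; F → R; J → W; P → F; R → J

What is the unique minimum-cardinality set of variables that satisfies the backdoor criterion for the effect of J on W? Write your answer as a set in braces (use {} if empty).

Variables eligible for adjustment (non-descendants of J, excluding J and W): {F, M, P, R}.
Backdoor paths from J to W:
  P1: J <- P -> F -> R -> W
  P2: J <- P -> F -> M -> W
  P3: J <- P -> F -> W
  P4: J <- P -> W
  P5: J <- R <- F <- P -> W
  P6: J <- R <- F -> M -> W
  P7: J <- R <- F -> W
  P8: J <- R -> W
The empty set is not sufficient: P1 (J <- P -> F -> R -> W) has no collider blocking it and no conditioned non-collider, so it is open.
Try {P, R}:
  P1: blocked at fork node P ∈ conditioning set.
  P2: blocked at fork node P ∈ conditioning set.
  P3: blocked at fork node P ∈ conditioning set.
  P4: blocked at fork node P ∈ conditioning set.
  P5: blocked at chain node R ∈ conditioning set.
  P6: blocked at chain node R ∈ conditioning set.
  P7: blocked at chain node R ∈ conditioning set.
  P8: blocked at fork node R ∈ conditioning set.
{P, R} contains no descendant of J and blocks every backdoor path.
Every element of {P, R} is needed (dropping P leaves P2 open; dropping R leaves P6 open), so no proper subset is valid.
Among all size-2 subsets of the eligible variables, only {P, R} blocks every backdoor path, so it is the unique smallest valid adjustment set.

{P, R}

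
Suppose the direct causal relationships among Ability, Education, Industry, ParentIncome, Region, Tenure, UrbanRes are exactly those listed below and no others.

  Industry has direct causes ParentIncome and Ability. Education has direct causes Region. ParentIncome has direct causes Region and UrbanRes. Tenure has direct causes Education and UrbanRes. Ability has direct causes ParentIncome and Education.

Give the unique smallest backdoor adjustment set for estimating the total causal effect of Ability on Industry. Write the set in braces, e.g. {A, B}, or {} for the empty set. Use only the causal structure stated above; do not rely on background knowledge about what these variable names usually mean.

{ParentIncome}

Variables eligible for adjustment (non-descendants of Ability, excluding Ability and Industry): {Education, ParentIncome, Region, Tenure, UrbanRes}.
Backdoor paths from Ability to Industry:
  P1: Ability <- Education <- Region -> ParentIncome -> Industry
  P2: Ability <- Education -> Tenure <- UrbanRes -> ParentIncome -> Industry
  P3: Ability <- ParentIncome -> Industry
The empty set is not sufficient: P1 (Ability <- Education <- Region -> ParentIncome -> Industry) has no collider blocking it and no conditioned non-collider, so it is open.
Try {ParentIncome}:
  P1: blocked at chain node ParentIncome ∈ conditioning set.
  P2: blocked at collider Tenure (neither it nor any descendant is in the conditioning set).
  P3: blocked at fork node ParentIncome ∈ conditioning set.
{ParentIncome} contains no descendant of Ability and blocks every backdoor path.
No other singleton works — e.g. {UrbanRes} leaves P1 open — so {ParentIncome} is the unique smallest valid adjustment set.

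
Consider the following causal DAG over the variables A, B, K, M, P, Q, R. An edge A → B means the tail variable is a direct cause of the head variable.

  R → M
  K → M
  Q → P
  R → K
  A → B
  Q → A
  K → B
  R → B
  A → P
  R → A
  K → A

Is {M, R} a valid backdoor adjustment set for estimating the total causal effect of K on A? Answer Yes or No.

Backdoor paths from K to A (paths whose first edge points into K):
  P1: K <- R -> A
  P2: K <- R -> B <- A
Condition 1 (no descendant of K in the set): FAILS — M is a descendant of K.
Condition 2 (every backdoor path blocked by {M, R}):
  P1: blocked at fork node R ∈ conditioning set.
  P2: blocked at fork node R ∈ conditioning set.
{M, R} does not satisfy the backdoor criterion.

No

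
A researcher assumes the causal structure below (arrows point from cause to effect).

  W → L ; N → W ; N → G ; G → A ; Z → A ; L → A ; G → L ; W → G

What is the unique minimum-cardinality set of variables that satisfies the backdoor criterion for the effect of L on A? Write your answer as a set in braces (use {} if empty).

Variables eligible for adjustment (non-descendants of L, excluding L and A): {G, N, W, Z}.
Backdoor paths from L to A:
  P1: L <- W <- N -> G -> A
  P2: L <- W -> G -> A
  P3: L <- G -> A
The empty set is not sufficient: P1 (L <- W <- N -> G -> A) has no collider blocking it and no conditioned non-collider, so it is open.
Try {G}:
  P1: blocked at chain node G ∈ conditioning set.
  P2: blocked at chain node G ∈ conditioning set.
  P3: blocked at fork node G ∈ conditioning set.
{G} contains no descendant of L and blocks every backdoor path.
No other singleton works — e.g. {N} leaves P2 open — so {G} is the unique smallest valid adjustment set.

{G}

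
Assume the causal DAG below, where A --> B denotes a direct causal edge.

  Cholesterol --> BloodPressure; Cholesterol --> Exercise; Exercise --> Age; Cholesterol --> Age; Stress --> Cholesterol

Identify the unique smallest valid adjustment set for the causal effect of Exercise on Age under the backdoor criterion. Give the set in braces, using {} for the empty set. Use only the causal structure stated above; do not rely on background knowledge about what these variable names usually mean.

{Cholesterol}

Variables eligible for adjustment (non-descendants of Exercise, excluding Exercise and Age): {BloodPressure, Cholesterol, Stress}.
Backdoor paths from Exercise to Age:
  P1: Exercise <- Cholesterol -> Age
The empty set is not sufficient: P1 (Exercise <- Cholesterol -> Age) has no collider blocking it and no conditioned non-collider, so it is open.
Try {Cholesterol}:
  P1: blocked at fork node Cholesterol ∈ conditioning set.
{Cholesterol} contains no descendant of Exercise and blocks every backdoor path.
No other singleton works — e.g. {Stress} leaves P1 open — so {Cholesterol} is the unique smallest valid adjustment set.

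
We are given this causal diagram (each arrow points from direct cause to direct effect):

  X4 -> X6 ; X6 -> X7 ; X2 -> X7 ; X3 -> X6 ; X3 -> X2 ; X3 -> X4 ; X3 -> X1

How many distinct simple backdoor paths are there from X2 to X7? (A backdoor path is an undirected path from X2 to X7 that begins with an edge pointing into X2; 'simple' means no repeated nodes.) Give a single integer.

2

A backdoor path from X2 to X7 is any simple undirected path whose first edge points into X2 (i.e. leaves X2 via a parent).
Parents of X2: {X3}.
Enumerating:
  P1: X2 <- X3 -> X4 -> X6 -> X7
  P2: X2 <- X3 -> X6 -> X7
That exhausts the simple backdoor paths. Count: 2.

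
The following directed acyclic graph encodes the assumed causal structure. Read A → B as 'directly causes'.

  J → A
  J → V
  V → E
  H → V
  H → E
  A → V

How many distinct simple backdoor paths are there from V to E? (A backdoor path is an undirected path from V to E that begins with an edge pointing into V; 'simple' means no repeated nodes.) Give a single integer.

A backdoor path from V to E is any simple undirected path whose first edge points into V (i.e. leaves V via a parent).
Parents of V: {A, H, J}.
Enumerating:
  P1: V <- H -> E
That exhausts the simple backdoor paths. Count: 1.

1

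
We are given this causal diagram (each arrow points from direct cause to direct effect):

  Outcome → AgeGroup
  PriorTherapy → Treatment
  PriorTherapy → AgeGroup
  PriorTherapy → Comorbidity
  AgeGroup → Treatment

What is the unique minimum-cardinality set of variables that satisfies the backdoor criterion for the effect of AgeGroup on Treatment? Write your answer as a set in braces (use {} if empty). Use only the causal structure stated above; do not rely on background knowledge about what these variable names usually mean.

Variables eligible for adjustment (non-descendants of AgeGroup, excluding AgeGroup and Treatment): {Comorbidity, Outcome, PriorTherapy}.
Backdoor paths from AgeGroup to Treatment:
  P1: AgeGroup <- PriorTherapy -> Treatment
The empty set is not sufficient: P1 (AgeGroup <- PriorTherapy -> Treatment) has no collider blocking it and no conditioned non-collider, so it is open.
Try {PriorTherapy}:
  P1: blocked at fork node PriorTherapy ∈ conditioning set.
{PriorTherapy} contains no descendant of AgeGroup and blocks every backdoor path.
No other singleton works — e.g. {Comorbidity} leaves P1 open — so {PriorTherapy} is the unique smallest valid adjustment set.

{PriorTherapy}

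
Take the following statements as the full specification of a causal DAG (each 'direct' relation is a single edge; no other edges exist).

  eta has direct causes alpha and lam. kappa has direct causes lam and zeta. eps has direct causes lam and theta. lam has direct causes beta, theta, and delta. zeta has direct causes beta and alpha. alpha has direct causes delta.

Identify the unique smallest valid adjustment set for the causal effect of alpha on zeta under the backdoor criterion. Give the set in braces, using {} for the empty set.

Variables eligible for adjustment (non-descendants of alpha, excluding alpha and zeta): {beta, delta, eps, lam, theta}.
Backdoor paths from alpha to zeta:
  P1: alpha <- delta -> lam <- beta -> zeta
  P2: alpha <- delta -> lam -> kappa <- zeta
Each backdoor path contains an unconditioned collider, so every path is already blocked with the empty conditioning set:
  P1: blocked at collider lam (neither it nor any descendant is in the conditioning set).
  P2: blocked at collider kappa (neither it nor any descendant is in the conditioning set).
The empty set is therefore the unique smallest valid set.

{}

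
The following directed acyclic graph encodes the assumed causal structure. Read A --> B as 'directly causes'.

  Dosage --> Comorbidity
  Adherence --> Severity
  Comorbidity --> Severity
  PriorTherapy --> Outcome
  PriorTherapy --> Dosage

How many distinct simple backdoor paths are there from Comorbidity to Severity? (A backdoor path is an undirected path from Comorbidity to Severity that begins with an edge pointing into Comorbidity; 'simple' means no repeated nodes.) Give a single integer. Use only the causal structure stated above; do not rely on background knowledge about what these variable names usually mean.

A backdoor path from Comorbidity to Severity is any simple undirected path whose first edge points into Comorbidity (i.e. leaves Comorbidity via a parent).
Parents of Comorbidity: {Dosage}.
No simple path from any parent of Comorbidity reaches Severity without revisiting Comorbidity, so there are no backdoor paths.

0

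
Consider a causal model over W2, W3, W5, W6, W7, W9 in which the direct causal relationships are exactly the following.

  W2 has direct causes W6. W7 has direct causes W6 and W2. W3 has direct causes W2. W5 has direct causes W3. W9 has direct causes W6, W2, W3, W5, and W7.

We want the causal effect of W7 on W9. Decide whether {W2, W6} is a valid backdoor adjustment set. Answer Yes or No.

Yes

Backdoor paths from W7 to W9 (paths whose first edge points into W7):
  P1: W7 <- W6 -> W2 -> W3 -> W5 -> W9
  P2: W7 <- W6 -> W2 -> W3 -> W9
  P3: W7 <- W6 -> W2 -> W9
  P4: W7 <- W6 -> W9
  P5: W7 <- W2 <- W6 -> W9
  P6: W7 <- W2 -> W3 -> W5 -> W9
  P7: W7 <- W2 -> W3 -> W9
  P8: W7 <- W2 -> W9
Condition 1 (no descendant of W7 in the set): holds — descendants of W7 are {W9}; none are in {W2, W6}.
Condition 2 (every backdoor path blocked by {W2, W6}):
  P1: blocked at fork node W6 ∈ conditioning set.
  P2: blocked at fork node W6 ∈ conditioning set.
  P3: blocked at fork node W6 ∈ conditioning set.
  P4: blocked at fork node W6 ∈ conditioning set.
  P5: blocked at chain node W2 ∈ conditioning set.
  P6: blocked at fork node W2 ∈ conditioning set.
  P7: blocked at fork node W2 ∈ conditioning set.
  P8: blocked at fork node W2 ∈ conditioning set.
{W2, W6} satisfies the backdoor criterion.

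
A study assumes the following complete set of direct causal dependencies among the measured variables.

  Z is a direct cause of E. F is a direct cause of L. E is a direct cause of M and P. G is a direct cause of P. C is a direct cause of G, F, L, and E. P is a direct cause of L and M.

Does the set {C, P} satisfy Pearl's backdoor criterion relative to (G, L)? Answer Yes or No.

Backdoor paths from G to L (paths whose first edge points into G):
  P1: G <- C -> E -> P -> L
  P2: G <- C -> E -> M <- P -> L
  P3: G <- C -> F -> L
  P4: G <- C -> L
Condition 1 (no descendant of G in the set): FAILS — P is a descendant of G.
Condition 2 (every backdoor path blocked by {C, P}):
  P1: blocked at fork node C ∈ conditioning set.
  P2: blocked at fork node C ∈ conditioning set.
  P3: blocked at fork node C ∈ conditioning set.
  P4: blocked at fork node C ∈ conditioning set.
{C, P} does not satisfy the backdoor criterion.

No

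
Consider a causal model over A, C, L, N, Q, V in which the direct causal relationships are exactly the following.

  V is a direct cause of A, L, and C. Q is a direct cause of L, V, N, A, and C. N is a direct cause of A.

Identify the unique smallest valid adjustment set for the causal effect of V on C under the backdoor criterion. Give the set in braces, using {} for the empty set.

{Q}

Variables eligible for adjustment (non-descendants of V, excluding V and C): {N, Q}.
Backdoor paths from V to C:
  P1: V <- Q -> C
The empty set is not sufficient: P1 (V <- Q -> C) has no collider blocking it and no conditioned non-collider, so it is open.
Try {Q}:
  P1: blocked at fork node Q ∈ conditioning set.
{Q} contains no descendant of V and blocks every backdoor path.
No other singleton works — e.g. {N} leaves P1 open — so {Q} is the unique smallest valid adjustment set.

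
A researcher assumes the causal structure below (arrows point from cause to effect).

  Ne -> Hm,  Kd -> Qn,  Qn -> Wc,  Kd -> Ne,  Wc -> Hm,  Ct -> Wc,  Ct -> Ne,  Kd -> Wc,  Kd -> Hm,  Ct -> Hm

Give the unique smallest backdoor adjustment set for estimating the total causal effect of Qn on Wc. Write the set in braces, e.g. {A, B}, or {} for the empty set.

{Kd}

Variables eligible for adjustment (non-descendants of Qn, excluding Qn and Wc): {Ct, Kd, Ne}.
Backdoor paths from Qn to Wc:
  P1: Qn <- Kd -> Wc
  P2: Qn <- Kd -> Ne <- Ct -> Wc
  P3: Qn <- Kd -> Ne <- Ct -> Hm <- Wc
  P4: Qn <- Kd -> Ne -> Hm <- Ct -> Wc
  P5: Qn <- Kd -> Ne -> Hm <- Wc
  P6: Qn <- Kd -> Hm <- Ct -> Wc
  P7: Qn <- Kd -> Hm <- Wc
  P8: Qn <- Kd -> Hm <- Ne <- Ct -> Wc
The empty set is not sufficient: P1 (Qn <- Kd -> Wc) has no collider blocking it and no conditioned non-collider, so it is open.
Try {Kd}:
  P1: blocked at fork node Kd ∈ conditioning set.
  P2: blocked at fork node Kd ∈ conditioning set.
  P3: blocked at fork node Kd ∈ conditioning set.
  P4: blocked at fork node Kd ∈ conditioning set.
  P5: blocked at fork node Kd ∈ conditioning set.
  P6: blocked at fork node Kd ∈ conditioning set.
  P7: blocked at fork node Kd ∈ conditioning set.
  P8: blocked at fork node Kd ∈ conditioning set.
{Kd} contains no descendant of Qn and blocks every backdoor path.
No other singleton works — e.g. {Ct} leaves P1 open — so {Kd} is the unique smallest valid adjustment set.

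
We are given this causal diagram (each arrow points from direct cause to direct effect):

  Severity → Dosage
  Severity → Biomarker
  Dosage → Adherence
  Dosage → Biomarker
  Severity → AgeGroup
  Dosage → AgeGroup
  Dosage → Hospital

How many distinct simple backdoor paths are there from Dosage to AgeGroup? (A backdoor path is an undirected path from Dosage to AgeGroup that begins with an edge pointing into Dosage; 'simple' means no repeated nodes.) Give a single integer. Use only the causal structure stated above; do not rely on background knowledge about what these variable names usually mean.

A backdoor path from Dosage to AgeGroup is any simple undirected path whose first edge points into Dosage (i.e. leaves Dosage via a parent).
Parents of Dosage: {Severity}.
Enumerating:
  P1: Dosage <- Severity -> AgeGroup
That exhausts the simple backdoor paths. Count: 1.

1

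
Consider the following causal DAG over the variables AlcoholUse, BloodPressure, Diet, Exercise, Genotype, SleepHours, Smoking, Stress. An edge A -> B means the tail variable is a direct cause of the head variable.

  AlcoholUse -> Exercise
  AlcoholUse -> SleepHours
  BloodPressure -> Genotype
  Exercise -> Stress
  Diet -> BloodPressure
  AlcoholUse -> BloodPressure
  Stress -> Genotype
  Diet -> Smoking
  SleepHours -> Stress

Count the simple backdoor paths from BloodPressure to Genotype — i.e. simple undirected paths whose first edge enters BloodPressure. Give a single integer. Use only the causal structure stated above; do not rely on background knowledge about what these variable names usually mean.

2

A backdoor path from BloodPressure to Genotype is any simple undirected path whose first edge points into BloodPressure (i.e. leaves BloodPressure via a parent).
Parents of BloodPressure: {AlcoholUse, Diet}.
Enumerating:
  P1: BloodPressure <- AlcoholUse -> Exercise -> Stress -> Genotype
  P2: BloodPressure <- AlcoholUse -> SleepHours -> Stress -> Genotype
That exhausts the simple backdoor paths. Count: 2.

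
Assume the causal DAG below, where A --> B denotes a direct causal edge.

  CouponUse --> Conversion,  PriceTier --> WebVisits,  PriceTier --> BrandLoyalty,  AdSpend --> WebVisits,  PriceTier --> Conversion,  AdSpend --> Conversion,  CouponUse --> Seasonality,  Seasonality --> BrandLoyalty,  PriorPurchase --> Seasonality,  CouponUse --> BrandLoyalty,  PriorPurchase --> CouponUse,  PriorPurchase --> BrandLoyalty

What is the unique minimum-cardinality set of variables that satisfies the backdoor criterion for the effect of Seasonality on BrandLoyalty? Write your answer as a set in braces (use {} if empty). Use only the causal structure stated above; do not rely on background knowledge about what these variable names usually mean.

Variables eligible for adjustment (non-descendants of Seasonality, excluding Seasonality and BrandLoyalty): {AdSpend, Conversion, CouponUse, PriceTier, PriorPurchase, WebVisits}.
Backdoor paths from Seasonality to BrandLoyalty:
  P1: Seasonality <- PriorPurchase -> CouponUse -> BrandLoyalty
  P2: Seasonality <- PriorPurchase -> CouponUse -> Conversion <- PriceTier -> BrandLoyalty
  P3: Seasonality <- PriorPurchase -> CouponUse -> Conversion <- AdSpend -> WebVisits <- PriceTier -> BrandLoyalty
  P4: Seasonality <- PriorPurchase -> BrandLoyalty
  P5: Seasonality <- CouponUse <- PriorPurchase -> BrandLoyalty
  P6: Seasonality <- CouponUse -> BrandLoyalty
  P7: Seasonality <- CouponUse -> Conversion <- PriceTier -> BrandLoyalty
  P8: Seasonality <- CouponUse -> Conversion <- AdSpend -> WebVisits <- PriceTier -> BrandLoyalty
The empty set is not sufficient: P1 (Seasonality <- PriorPurchase -> CouponUse -> BrandLoyalty) has no collider blocking it and no conditioned non-collider, so it is open.
Try {CouponUse, PriorPurchase}:
  P1: blocked at fork node PriorPurchase ∈ conditioning set.
  P2: blocked at fork node PriorPurchase ∈ conditioning set.
  P3: blocked at fork node PriorPurchase ∈ conditioning set.
  P4: blocked at fork node PriorPurchase ∈ conditioning set.
  P5: blocked at chain node CouponUse ∈ conditioning set.
  P6: blocked at fork node CouponUse ∈ conditioning set.
  P7: blocked at fork node CouponUse ∈ conditioning set.
  P8: blocked at fork node CouponUse ∈ conditioning set.
{CouponUse, PriorPurchase} contains no descendant of Seasonality and blocks every backdoor path.
Every element of {CouponUse, PriorPurchase} is needed (dropping CouponUse leaves P6 open; dropping PriorPurchase leaves P4 open), so no proper subset is valid.
Among all size-2 subsets of the eligible variables, only {CouponUse, PriorPurchase} blocks every backdoor path, so it is the unique smallest valid adjustment set.

{CouponUse, PriorPurchase}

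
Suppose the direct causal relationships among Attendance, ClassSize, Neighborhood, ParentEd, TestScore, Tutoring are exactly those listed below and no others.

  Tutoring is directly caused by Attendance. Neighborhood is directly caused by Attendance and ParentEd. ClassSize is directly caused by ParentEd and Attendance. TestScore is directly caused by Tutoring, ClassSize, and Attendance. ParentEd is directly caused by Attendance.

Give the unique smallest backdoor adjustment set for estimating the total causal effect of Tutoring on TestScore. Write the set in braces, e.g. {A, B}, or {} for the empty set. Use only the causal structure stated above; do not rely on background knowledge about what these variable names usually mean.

{Attendance}

Variables eligible for adjustment (non-descendants of Tutoring, excluding Tutoring and TestScore): {Attendance, ClassSize, Neighborhood, ParentEd}.
Backdoor paths from Tutoring to TestScore:
  P1: Tutoring <- Attendance -> ParentEd -> ClassSize -> TestScore
  P2: Tutoring <- Attendance -> ClassSize -> TestScore
  P3: Tutoring <- Attendance -> Neighborhood <- ParentEd -> ClassSize -> TestScore
  P4: Tutoring <- Attendance -> TestScore
The empty set is not sufficient: P1 (Tutoring <- Attendance -> ParentEd -> ClassSize -> TestScore) has no collider blocking it and no conditioned non-collider, so it is open.
Try {Attendance}:
  P1: blocked at fork node Attendance ∈ conditioning set.
  P2: blocked at fork node Attendance ∈ conditioning set.
  P3: blocked at fork node Attendance ∈ conditioning set.
  P4: blocked at fork node Attendance ∈ conditioning set.
{Attendance} contains no descendant of Tutoring and blocks every backdoor path.
No other singleton works — e.g. {ParentEd} leaves P2 open — so {Attendance} is the unique smallest valid adjustment set.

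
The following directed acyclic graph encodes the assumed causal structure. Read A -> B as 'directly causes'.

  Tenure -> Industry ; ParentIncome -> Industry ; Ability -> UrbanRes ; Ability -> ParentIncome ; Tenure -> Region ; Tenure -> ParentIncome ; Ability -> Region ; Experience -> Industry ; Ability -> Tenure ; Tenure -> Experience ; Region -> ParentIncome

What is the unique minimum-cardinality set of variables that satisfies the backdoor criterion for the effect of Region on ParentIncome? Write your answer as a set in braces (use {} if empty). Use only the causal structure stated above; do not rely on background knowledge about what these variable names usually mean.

{Ability, Tenure}

Variables eligible for adjustment (non-descendants of Region, excluding Region and ParentIncome): {Ability, Experience, Tenure, UrbanRes}.
Backdoor paths from Region to ParentIncome:
  P1: Region <- Ability -> Tenure -> Experience -> Industry <- ParentIncome
  P2: Region <- Ability -> Tenure -> ParentIncome
  P3: Region <- Ability -> Tenure -> Industry <- ParentIncome
  P4: Region <- Ability -> ParentIncome
  P5: Region <- Tenure <- Ability -> ParentIncome
  P6: Region <- Tenure -> Experience -> Industry <- ParentIncome
  P7: Region <- Tenure -> ParentIncome
  P8: Region <- Tenure -> Industry <- ParentIncome
The empty set is not sufficient: P2 (Region <- Ability -> Tenure -> ParentIncome) has no collider blocking it and no conditioned non-collider, so it is open.
Try {Ability, Tenure}:
  P1: blocked at fork node Ability ∈ conditioning set.
  P2: blocked at fork node Ability ∈ conditioning set.
  P3: blocked at fork node Ability ∈ conditioning set.
  P4: blocked at fork node Ability ∈ conditioning set.
  P5: blocked at chain node Tenure ∈ conditioning set.
  P6: blocked at fork node Tenure ∈ conditioning set.
  P7: blocked at fork node Tenure ∈ conditioning set.
  P8: blocked at fork node Tenure ∈ conditioning set.
{Ability, Tenure} contains no descendant of Region and blocks every backdoor path.
Every element of {Ability, Tenure} is needed (dropping Ability leaves P4 open; dropping Tenure leaves P7 open), so no proper subset is valid.
Among all size-2 subsets of the eligible variables, only {Ability, Tenure} blocks every backdoor path, so it is the unique smallest valid adjustment set.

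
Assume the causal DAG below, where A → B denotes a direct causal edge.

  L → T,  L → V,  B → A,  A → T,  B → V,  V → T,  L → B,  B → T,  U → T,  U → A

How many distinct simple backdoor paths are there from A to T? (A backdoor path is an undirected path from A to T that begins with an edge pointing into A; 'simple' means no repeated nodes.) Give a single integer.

A backdoor path from A to T is any simple undirected path whose first edge points into A (i.e. leaves A via a parent).
Parents of A: {B, U}.
Enumerating:
  P1: A <- U -> T
  P2: A <- B <- L -> V -> T
  P3: A <- B <- L -> T
  P4: A <- B -> V <- L -> T
  P5: A <- B -> V -> T
  P6: A <- B -> T
That exhausts the simple backdoor paths. Count: 6.

6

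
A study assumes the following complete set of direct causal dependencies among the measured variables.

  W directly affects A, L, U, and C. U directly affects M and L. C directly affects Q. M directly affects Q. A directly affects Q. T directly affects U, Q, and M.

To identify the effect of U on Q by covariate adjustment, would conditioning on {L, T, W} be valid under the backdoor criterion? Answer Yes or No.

Backdoor paths from U to Q (paths whose first edge points into U):
  P1: U <- T -> M -> Q
  P2: U <- T -> Q
  P3: U <- W -> C -> Q
  P4: U <- W -> A -> Q
Condition 1 (no descendant of U in the set): FAILS — L is a descendant of U.
Condition 2 (every backdoor path blocked by {L, T, W}):
  P1: blocked at fork node T ∈ conditioning set.
  P2: blocked at fork node T ∈ conditioning set.
  P3: blocked at fork node W ∈ conditioning set.
  P4: blocked at fork node W ∈ conditioning set.
{L, T, W} does not satisfy the backdoor criterion.

No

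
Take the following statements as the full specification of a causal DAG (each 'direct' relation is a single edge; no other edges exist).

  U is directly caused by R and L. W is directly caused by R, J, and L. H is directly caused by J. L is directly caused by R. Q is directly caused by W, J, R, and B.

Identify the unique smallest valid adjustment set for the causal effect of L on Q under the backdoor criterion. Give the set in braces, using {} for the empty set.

{R}

Variables eligible for adjustment (non-descendants of L, excluding L and Q): {B, H, J, R}.
Backdoor paths from L to Q:
  P1: L <- R -> W <- J -> Q
  P2: L <- R -> W -> Q
  P3: L <- R -> Q
The empty set is not sufficient: P2 (L <- R -> W -> Q) has no collider blocking it and no conditioned non-collider, so it is open.
Try {R}:
  P1: blocked at fork node R ∈ conditioning set.
  P2: blocked at fork node R ∈ conditioning set.
  P3: blocked at fork node R ∈ conditioning set.
{R} contains no descendant of L and blocks every backdoor path.
No other singleton works — e.g. {J} leaves P2 open — so {R} is the unique smallest valid adjustment set.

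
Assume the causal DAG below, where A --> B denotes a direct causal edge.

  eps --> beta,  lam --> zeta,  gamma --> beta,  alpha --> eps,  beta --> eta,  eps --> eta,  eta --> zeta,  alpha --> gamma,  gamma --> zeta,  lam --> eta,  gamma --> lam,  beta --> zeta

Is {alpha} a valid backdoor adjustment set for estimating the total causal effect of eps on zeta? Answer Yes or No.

Yes

Backdoor paths from eps to zeta (paths whose first edge points into eps):
  P1: eps <- alpha -> gamma -> lam -> eta <- beta -> zeta
  P2: eps <- alpha -> gamma -> lam -> eta -> zeta
  P3: eps <- alpha -> gamma -> lam -> zeta
  P4: eps <- alpha -> gamma -> beta -> eta <- lam -> zeta
  P5: eps <- alpha -> gamma -> beta -> eta -> zeta
  P6: eps <- alpha -> gamma -> beta -> zeta
  P7: eps <- alpha -> gamma -> zeta
Condition 1 (no descendant of eps in the set): holds — descendants of eps are {beta, eta, zeta}; none are in {alpha}.
Condition 2 (every backdoor path blocked by {alpha}):
  P1: blocked at fork node alpha ∈ conditioning set.
  P2: blocked at fork node alpha ∈ conditioning set.
  P3: blocked at fork node alpha ∈ conditioning set.
  P4: blocked at fork node alpha ∈ conditioning set.
  P5: blocked at fork node alpha ∈ conditioning set.
  P6: blocked at fork node alpha ∈ conditioning set.
  P7: blocked at fork node alpha ∈ conditioning set.
{alpha} satisfies the backdoor criterion.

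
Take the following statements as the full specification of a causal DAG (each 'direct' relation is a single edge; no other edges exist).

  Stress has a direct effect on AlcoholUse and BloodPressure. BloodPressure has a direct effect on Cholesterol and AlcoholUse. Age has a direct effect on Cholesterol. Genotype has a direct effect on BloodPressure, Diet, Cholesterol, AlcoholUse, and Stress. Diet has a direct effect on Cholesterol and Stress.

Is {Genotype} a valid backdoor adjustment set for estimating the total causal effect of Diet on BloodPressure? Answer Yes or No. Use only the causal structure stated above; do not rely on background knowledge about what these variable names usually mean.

Yes

Backdoor paths from Diet to BloodPressure (paths whose first edge points into Diet):
  P1: Diet <- Genotype -> Stress -> BloodPressure
  P2: Diet <- Genotype -> Stress -> AlcoholUse <- BloodPressure
  P3: Diet <- Genotype -> BloodPressure
  P4: Diet <- Genotype -> Cholesterol <- BloodPressure
  P5: Diet <- Genotype -> AlcoholUse <- Stress -> BloodPressure
  P6: Diet <- Genotype -> AlcoholUse <- BloodPressure
Condition 1 (no descendant of Diet in the set): holds — descendants of Diet are {AlcoholUse, BloodPressure, Cholesterol, Stress}; none are in {Genotype}.
Condition 2 (every backdoor path blocked by {Genotype}):
  P1: blocked at fork node Genotype ∈ conditioning set.
  P2: blocked at fork node Genotype ∈ conditioning set.
  P3: blocked at fork node Genotype ∈ conditioning set.
  P4: blocked at fork node Genotype ∈ conditioning set.
  P5: blocked at fork node Genotype ∈ conditioning set.
  P6: blocked at fork node Genotype ∈ conditioning set.
{Genotype} satisfies the backdoor criterion.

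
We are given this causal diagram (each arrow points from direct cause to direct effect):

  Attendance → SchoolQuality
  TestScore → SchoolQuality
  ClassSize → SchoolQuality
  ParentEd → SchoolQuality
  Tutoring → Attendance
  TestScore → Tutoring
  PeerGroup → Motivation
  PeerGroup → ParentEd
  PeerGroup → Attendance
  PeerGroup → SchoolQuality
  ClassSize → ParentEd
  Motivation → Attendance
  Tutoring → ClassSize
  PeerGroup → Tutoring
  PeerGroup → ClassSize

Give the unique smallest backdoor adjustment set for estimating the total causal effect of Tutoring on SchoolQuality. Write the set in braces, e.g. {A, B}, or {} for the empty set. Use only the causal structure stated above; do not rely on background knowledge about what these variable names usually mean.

Variables eligible for adjustment (non-descendants of Tutoring, excluding Tutoring and SchoolQuality): {Motivation, PeerGroup, TestScore}.
Backdoor paths from Tutoring to SchoolQuality:
  P1: Tutoring <- PeerGroup -> Motivation -> Attendance -> SchoolQuality
  P2: Tutoring <- PeerGroup -> Attendance -> SchoolQuality
  P3: Tutoring <- PeerGroup -> ClassSize -> ParentEd -> SchoolQuality
  P4: Tutoring <- PeerGroup -> ClassSize -> SchoolQuality
  P5: Tutoring <- PeerGroup -> ParentEd <- ClassSize -> SchoolQuality
  P6: Tutoring <- PeerGroup -> ParentEd -> SchoolQuality
  P7: Tutoring <- PeerGroup -> SchoolQuality
  P8: Tutoring <- TestScore -> SchoolQuality
The empty set is not sufficient: P1 (Tutoring <- PeerGroup -> Motivation -> Attendance -> SchoolQuality) has no collider blocking it and no conditioned non-collider, so it is open.
Try {PeerGroup, TestScore}:
  P1: blocked at fork node PeerGroup ∈ conditioning set.
  P2: blocked at fork node PeerGroup ∈ conditioning set.
  P3: blocked at fork node PeerGroup ∈ conditioning set.
  P4: blocked at fork node PeerGroup ∈ conditioning set.
  P5: blocked at fork node PeerGroup ∈ conditioning set.
  P6: blocked at fork node PeerGroup ∈ conditioning set.
  P7: blocked at fork node PeerGroup ∈ conditioning set.
  P8: blocked at fork node TestScore ∈ conditioning set.
{PeerGroup, TestScore} contains no descendant of Tutoring and blocks every backdoor path.
Every element of {PeerGroup, TestScore} is needed (dropping PeerGroup leaves P1 open; dropping TestScore leaves P8 open), so no proper subset is valid.
Among all size-2 subsets of the eligible variables, only {PeerGroup, TestScore} blocks every backdoor path, so it is the unique smallest valid adjustment set.

{PeerGroup, TestScore}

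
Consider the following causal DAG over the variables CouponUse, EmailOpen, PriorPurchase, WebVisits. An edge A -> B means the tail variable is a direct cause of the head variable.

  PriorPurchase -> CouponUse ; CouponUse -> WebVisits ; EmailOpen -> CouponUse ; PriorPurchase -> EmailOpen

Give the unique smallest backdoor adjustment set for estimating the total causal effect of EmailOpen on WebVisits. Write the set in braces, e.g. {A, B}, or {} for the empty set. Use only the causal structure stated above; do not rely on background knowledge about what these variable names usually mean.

{PriorPurchase}

Variables eligible for adjustment (non-descendants of EmailOpen, excluding EmailOpen and WebVisits): {PriorPurchase}.
Backdoor paths from EmailOpen to WebVisits:
  P1: EmailOpen <- PriorPurchase -> CouponUse -> WebVisits
The empty set is not sufficient: P1 (EmailOpen <- PriorPurchase -> CouponUse -> WebVisits) has no collider blocking it and no conditioned non-collider, so it is open.
Try {PriorPurchase}:
  P1: blocked at fork node PriorPurchase ∈ conditioning set.
{PriorPurchase} contains no descendant of EmailOpen and blocks every backdoor path.
{PriorPurchase} is the unique smallest valid adjustment set.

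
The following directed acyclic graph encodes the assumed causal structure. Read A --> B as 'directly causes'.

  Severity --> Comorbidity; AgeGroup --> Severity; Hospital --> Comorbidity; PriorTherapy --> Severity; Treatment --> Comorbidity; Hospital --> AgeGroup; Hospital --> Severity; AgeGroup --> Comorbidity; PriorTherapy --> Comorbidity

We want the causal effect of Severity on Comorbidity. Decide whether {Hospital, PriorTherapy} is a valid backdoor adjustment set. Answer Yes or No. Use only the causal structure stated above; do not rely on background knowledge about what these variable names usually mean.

No

Backdoor paths from Severity to Comorbidity (paths whose first edge points into Severity):
  P1: Severity <- Hospital -> AgeGroup -> Comorbidity
  P2: Severity <- Hospital -> Comorbidity
  P3: Severity <- PriorTherapy -> Comorbidity
  P4: Severity <- AgeGroup <- Hospital -> Comorbidity
  P5: Severity <- AgeGroup -> Comorbidity
Condition 1 (no descendant of Severity in the set): holds — descendants of Severity are {Comorbidity}; none are in {Hospital, PriorTherapy}.
Condition 2 (every backdoor path blocked by {Hospital, PriorTherapy}):
  P1: blocked at fork node Hospital ∈ conditioning set.
  P2: blocked at fork node Hospital ∈ conditioning set.
  P3: blocked at fork node PriorTherapy ∈ conditioning set.
  P4: blocked at fork node Hospital ∈ conditioning set.
  P5: open — no interior node is in the conditioning set.
{Hospital, PriorTherapy} does not satisfy the backdoor criterion.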